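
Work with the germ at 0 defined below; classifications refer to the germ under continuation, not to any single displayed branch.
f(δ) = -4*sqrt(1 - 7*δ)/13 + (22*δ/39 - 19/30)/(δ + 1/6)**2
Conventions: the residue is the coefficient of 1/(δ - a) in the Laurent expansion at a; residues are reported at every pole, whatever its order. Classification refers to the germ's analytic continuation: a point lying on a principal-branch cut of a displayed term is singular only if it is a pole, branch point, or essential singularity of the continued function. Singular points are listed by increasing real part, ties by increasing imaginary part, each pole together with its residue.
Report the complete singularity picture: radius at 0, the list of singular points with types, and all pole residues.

Denominator factor (δ + 1/6)^2: pole of order 2 at -1/6, modulus 1/6.
Branch term (-4/13)*sqrt(1 - δ/(1/7)): its argument vanishes at δ = 1/7, a square-root branch point, modulus 1/7.
The radius of convergence is the smallest modulus among the singular points: 1/7.
The branch term is analytic at -1/6 and contributes nothing to the residue; only the rational part matters.
At the order-2 pole -1/6 set g(δ) = (δ - (-1/6))^2*(rational part) = 22*δ/39 - 19/30.
Order-2 pole: residue = g'(a); g'(-1/6) = 22/39, so the residue is 22/39.
List the singular points by increasing real part (a conjugate pair: the negative imaginary part first).

Radius of convergence at 0: 1/7.
At -1/6: a pole of order 2; residue 22/39.
At 1/7: an algebraic (square-root) branch point.


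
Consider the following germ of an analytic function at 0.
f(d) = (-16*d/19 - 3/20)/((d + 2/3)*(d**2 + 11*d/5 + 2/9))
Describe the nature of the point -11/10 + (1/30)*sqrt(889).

The denominator factor d**2 + 11*d/5 + 2/9 vanishes at -11/10 + (1/30)*sqrt(889) and appears to the power 1; the numerator there equals 59/76 - (8/285)*sqrt(889), nonzero, and no other factor vanishes.
Hence a pole whose order is the multiplicity, 1.

The point is a pole of order 1.


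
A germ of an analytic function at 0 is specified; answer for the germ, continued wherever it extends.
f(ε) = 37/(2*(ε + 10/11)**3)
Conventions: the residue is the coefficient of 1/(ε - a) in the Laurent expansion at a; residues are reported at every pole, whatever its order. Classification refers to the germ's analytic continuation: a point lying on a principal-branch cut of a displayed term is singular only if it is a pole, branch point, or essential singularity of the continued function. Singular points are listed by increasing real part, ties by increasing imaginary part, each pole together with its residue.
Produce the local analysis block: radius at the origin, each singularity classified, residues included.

Denominator factor (ε + 10/11)^3: pole of order 3 at -10/11, modulus 10/11.
The radius of convergence is the smallest modulus among the singular points: 10/11.
At the order-3 pole -10/11 set g(ε) = (ε - (-10/11))^3*f(ε) = 37/2.
Order-3 pole: residue = g''(a)/2; g''(-10/11) = 0, so the residue is 0.

Radius of convergence at 0: 10/11.
At -10/11: a pole of order 3; residue 0.


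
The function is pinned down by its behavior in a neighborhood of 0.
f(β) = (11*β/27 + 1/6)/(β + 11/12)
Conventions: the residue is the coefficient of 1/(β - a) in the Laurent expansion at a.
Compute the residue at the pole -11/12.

At the order-1 pole -11/12 set g(β) = (β - (-11/12))*f(β) = 11*β/27 + 1/6.
Simple pole: residue = g(a) at a = -11/12, which is -67/324.

The residue is -67/324.


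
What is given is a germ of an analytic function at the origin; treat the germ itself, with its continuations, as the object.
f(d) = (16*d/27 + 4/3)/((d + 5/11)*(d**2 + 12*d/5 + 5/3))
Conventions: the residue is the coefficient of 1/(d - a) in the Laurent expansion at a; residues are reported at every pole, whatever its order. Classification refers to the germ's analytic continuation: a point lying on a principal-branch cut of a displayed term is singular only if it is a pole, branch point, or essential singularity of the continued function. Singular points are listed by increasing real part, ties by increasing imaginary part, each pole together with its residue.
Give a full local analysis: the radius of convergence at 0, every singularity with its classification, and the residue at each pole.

Denominator factor (d + 5/11): pole of order 1 at -5/11, modulus 5/11.
Denominator factor (d**2 + 12*d/5 + 5/3): discriminant -68/75, complex-conjugate roots (-6/5) + ((1/15)*sqrt(51))*i and (-6/5) - ((1/15)*sqrt(51))*i; poles of order 1, moduli (1/3)*sqrt(15) and (1/3)*sqrt(15).
The radius of convergence is the smallest modulus among the singular points: 5/11.
The factor d**2 + 12*d/5 + 5/3 splits as (d - a)(d - a') with a = (-6/5) - ((1/15)*sqrt(51))*i, a' = (-6/5) + ((1/15)*sqrt(51))*i. At the order-1 pole a set g(d) = (d - a)*f(d) = [(16*d/27 + 4/3)/(d + 5/11)] / (d - a').
Simple pole: residue = g(a) at a = (-6/5) - ((1/15)*sqrt(51))*i, which is (-869/1278) - ((4037/65178)*sqrt(51))*i.
The factor d**2 + 12*d/5 + 5/3 splits as (d - a)(d - a') with a = (-6/5) + ((1/15)*sqrt(51))*i, a' = (-6/5) - ((1/15)*sqrt(51))*i. At the order-1 pole a set g(d) = (d - a)*f(d) = [(16*d/27 + 4/3)/(d + 5/11)] / (d - a').
Simple pole: residue = g(a) at a = (-6/5) + ((1/15)*sqrt(51))*i, which is (-869/1278) + ((4037/65178)*sqrt(51))*i.
At the order-1 pole -5/11 set g(d) = (d - (-5/11))*f(d) = (16*d/27 + 4/3)/(d**2 + 12*d/5 + 5/3).
Simple pole: residue = g(a) at a = -5/11, which is 869/639.
List the singular points by increasing real part (a conjugate pair: the negative imaginary part first).

Radius of convergence at 0: 5/11.
At (-6/5) - ((1/15)*sqrt(51))*i: a pole of order 1; residue (-869/1278) - ((4037/65178)*sqrt(51))*i.
At (-6/5) + ((1/15)*sqrt(51))*i: a pole of order 1; residue (-869/1278) + ((4037/65178)*sqrt(51))*i.
At -5/11: a pole of order 1; residue 869/639.


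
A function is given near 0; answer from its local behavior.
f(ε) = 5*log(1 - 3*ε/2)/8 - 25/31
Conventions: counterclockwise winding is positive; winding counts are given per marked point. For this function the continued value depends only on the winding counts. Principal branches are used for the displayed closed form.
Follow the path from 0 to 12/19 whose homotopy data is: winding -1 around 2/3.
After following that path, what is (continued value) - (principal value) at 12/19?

The rational part is single-valued and drops out of the difference; each branch term changes only by its own monodromy.
(5/8)*log(1 - ε/(2/3)): each positive loop around 2/3 adds 2*pi*i to the log, so winding -1 contributes (5/8)*(-1)*2*pi*i = -(5/4)*pi*i.
Summing the contributions at ε = 12/19 gives -(5/4)*pi*i.

Continued minus principal equals -(5/4)*pi*i.


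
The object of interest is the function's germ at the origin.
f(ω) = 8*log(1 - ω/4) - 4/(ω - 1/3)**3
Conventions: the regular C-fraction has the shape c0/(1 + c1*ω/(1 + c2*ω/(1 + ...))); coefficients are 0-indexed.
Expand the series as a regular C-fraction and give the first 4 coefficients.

Taylor coefficients (expand at 0): a_0 = 108, a_1 = 970, a_2 = 23327/4, a_3 = 699839/24.
c0 = a_0 = 108. Peel one level at a time: if S = 1 + c*ω/S' with S'(0) = 1, then c is the ω-coefficient of S and S' = c*ω/(S - 1).
S_1 = c0/f = 1 + (-485/54)*ω + (311071/11664)*ω^2 + ...; c1 = -485/54.
S_2 = c1*ω/(S_1 - 1) = 1 + (311071/104760)*ω + (274759127/45163200)*ω^2 + ...; c2 = 311071/104760.
S_3 = c2*ω/(S_2 - 1) = 1 + (-2472832143/1206955480)*ω + ...; c3 = -2472832143/1206955480.

The regular C-fraction coefficients are [108, -485/54, 311071/104760, -2472832143/1206955480].


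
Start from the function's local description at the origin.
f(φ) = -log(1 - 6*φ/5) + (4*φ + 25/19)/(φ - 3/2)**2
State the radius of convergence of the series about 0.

The radius of convergence is 5/6.

Denominator factor (φ - 3/2)^2: pole of order 2 at 3/2, modulus 3/2.
Branch term (-1)*log(1 - φ/(5/6)): its argument vanishes at φ = 5/6, a logarithmic branch point, modulus 5/6.
The radius of convergence is the smallest modulus among the singular points: 5/6.


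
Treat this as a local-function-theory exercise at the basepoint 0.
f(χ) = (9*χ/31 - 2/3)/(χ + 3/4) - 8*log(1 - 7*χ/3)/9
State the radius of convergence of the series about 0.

Denominator factor (χ + 3/4): pole of order 1 at -3/4, modulus 3/4.
Branch term (-8/9)*log(1 - χ/(3/7)): its argument vanishes at χ = 3/7, a logarithmic branch point, modulus 3/7.
The radius of convergence is the smallest modulus among the singular points: 3/7.

The radius of convergence is 3/7.


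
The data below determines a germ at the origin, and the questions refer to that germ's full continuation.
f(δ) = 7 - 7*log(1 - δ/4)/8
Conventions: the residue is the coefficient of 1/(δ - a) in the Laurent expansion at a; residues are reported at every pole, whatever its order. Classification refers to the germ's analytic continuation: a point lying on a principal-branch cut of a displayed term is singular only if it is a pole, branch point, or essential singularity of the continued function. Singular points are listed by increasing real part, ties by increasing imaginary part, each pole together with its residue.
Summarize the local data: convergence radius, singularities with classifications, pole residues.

Radius of convergence at 0: 4.
At 4: a logarithmic branch point.

Branch term (-7/8)*log(1 - δ/(4)): its argument vanishes at δ = 4, a logarithmic branch point, modulus 4.
The radius of convergence is the smallest modulus among the singular points: 4.


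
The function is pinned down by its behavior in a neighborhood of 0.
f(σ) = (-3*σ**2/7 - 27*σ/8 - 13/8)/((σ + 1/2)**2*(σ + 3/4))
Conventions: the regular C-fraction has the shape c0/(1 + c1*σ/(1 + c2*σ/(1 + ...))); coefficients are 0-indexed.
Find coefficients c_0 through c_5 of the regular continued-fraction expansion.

Taylor coefficients (expand at 0): a_0 = -26/3, a_1 = 254/9, a_2 = -13592/189, a_3 = 94328/567, a_4 = -623552/1701, a_5 = 4010528/5103.
c0 = a_0 = -26/3. Peel one level at a time: if S = 1 + c*σ/S' with S'(0) = 1, then c is the σ-coefficient of S and S' = c*σ/(S - 1).
S_1 = c0/f = 1 + (127/39)*σ + (8185/3549)*σ^2 + ...; c1 = 127/39.
S_2 = c1*σ/(S_1 - 1) = 1 + (-8185/11557)*σ + (472980/790321)*σ^2 + ...; c2 = -8185/11557.
S_3 = c2*σ/(S_2 - 1) = 1 + (1229748/1455293)*σ + (-30992/18758383)*σ^2 + ...; c3 = 1229748/1455293.
S_4 = c3*σ/(S_3 - 1) = 1 + (75692/38713413)*σ + (-2119376/559275201)*σ^2 + ...; c4 = 75692/38713413.
S_5 = c4*σ/(S_4 - 1) = 1 + (45836/23649)*σ + ...; c5 = 45836/23649.

The regular C-fraction coefficients are [-26/3, 127/39, -8185/11557, 1229748/1455293, 75692/38713413, 45836/23649].


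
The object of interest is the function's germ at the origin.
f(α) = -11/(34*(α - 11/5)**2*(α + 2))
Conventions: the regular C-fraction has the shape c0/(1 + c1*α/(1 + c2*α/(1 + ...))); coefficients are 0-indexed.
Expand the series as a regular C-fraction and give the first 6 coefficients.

The regular C-fraction coefficients are [-25/748, -9/22, -20/33, 45/44, -55/324, -20/81].

Taylor coefficients (expand at 0): a_0 = -25/748, a_1 = -225/16456, a_2 = -5025/362032, a_3 = -44725/7964704, a_4 = -758025/175223488, a_5 = -6661725/3854916736.
c0 = a_0 = -25/748. Peel one level at a time: if S = 1 + c*α/S' with S'(0) = 1, then c is the α-coefficient of S and S' = c*α/(S - 1).
S_1 = c0/f = 1 + (-9/22)*α + (-30/121)*α^2 + ...; c1 = -9/22.
S_2 = c1*α/(S_1 - 1) = 1 + (-20/33)*α + (75/121)*α^2 + ...; c2 = -20/33.
S_3 = c2*α/(S_2 - 1) = 1 + (45/44)*α + (25/144)*α^2 + ...; c3 = 45/44.
S_4 = c3*α/(S_3 - 1) = 1 + (-55/324)*α + (-275/6561)*α^2 + ...; c4 = -55/324.
S_5 = c4*α/(S_4 - 1) = 1 + (-20/81)*α + ...; c5 = -20/81.


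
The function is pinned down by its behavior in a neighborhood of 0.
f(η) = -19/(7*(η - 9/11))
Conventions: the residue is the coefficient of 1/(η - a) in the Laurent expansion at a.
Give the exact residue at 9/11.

The residue is -19/7.

At the order-1 pole 9/11 set g(η) = (η - (9/11))*f(η) = -19/7.
Simple pole: residue = g(a) at a = 9/11, which is -19/7.


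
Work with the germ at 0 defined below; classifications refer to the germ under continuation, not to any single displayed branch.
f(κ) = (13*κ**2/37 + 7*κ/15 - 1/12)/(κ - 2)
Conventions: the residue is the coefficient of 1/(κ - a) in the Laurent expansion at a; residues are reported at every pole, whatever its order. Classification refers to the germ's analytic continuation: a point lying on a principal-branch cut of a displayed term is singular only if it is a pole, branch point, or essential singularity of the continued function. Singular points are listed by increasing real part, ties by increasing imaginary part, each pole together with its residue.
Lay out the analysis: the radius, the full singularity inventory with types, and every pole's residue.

Radius of convergence at 0: 2.
At 2: a pole of order 1; residue 1669/740.

Denominator factor (κ - 2): pole of order 1 at 2, modulus 2.
The radius of convergence is the smallest modulus among the singular points: 2.
At the order-1 pole 2 set g(κ) = (κ - (2))*f(κ) = 13*κ**2/37 + 7*κ/15 - 1/12.
Simple pole: residue = g(a) at a = 2, which is 1669/740.


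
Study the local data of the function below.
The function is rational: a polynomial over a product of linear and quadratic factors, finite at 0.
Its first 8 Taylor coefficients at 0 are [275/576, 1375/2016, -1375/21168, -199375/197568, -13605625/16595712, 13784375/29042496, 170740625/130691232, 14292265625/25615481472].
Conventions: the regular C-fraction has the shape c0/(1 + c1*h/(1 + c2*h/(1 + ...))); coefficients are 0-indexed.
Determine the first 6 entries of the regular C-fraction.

The regular C-fraction coefficients are [275/576, -10/7, 32/21, -1313/1344, -1715/84032, -12180/1313].

Taylor coefficients (read off): a_0 = 275/576, a_1 = 1375/2016, a_2 = -1375/21168, a_3 = -199375/197568, a_4 = -13605625/16595712, a_5 = 13784375/29042496.
c0 = a_0 = 275/576. Peel one level at a time: if S = 1 + c*h/S' with S'(0) = 1, then c is the h-coefficient of S and S' = c*h/(S - 1).
S_1 = c0/f = 1 + (-10/7)*h + (320/147)*h^2 + ...; c1 = -10/7.
S_2 = c1*h/(S_1 - 1) = 1 + (32/21)*h + (1313/882)*h^2 + ...; c2 = 32/21.
S_3 = c2*h/(S_2 - 1) = 1 + (-1313/1344)*h + (-245/12288)*h^2 + ...; c3 = -1313/1344.
S_4 = c3*h/(S_3 - 1) = 1 + (-1715/84032)*h + (-5222175/27583504)*h^2 + ...; c4 = -1715/84032.
S_5 = c4*h/(S_4 - 1) = 1 + (-12180/1313)*h + ...; c5 = -12180/1313.


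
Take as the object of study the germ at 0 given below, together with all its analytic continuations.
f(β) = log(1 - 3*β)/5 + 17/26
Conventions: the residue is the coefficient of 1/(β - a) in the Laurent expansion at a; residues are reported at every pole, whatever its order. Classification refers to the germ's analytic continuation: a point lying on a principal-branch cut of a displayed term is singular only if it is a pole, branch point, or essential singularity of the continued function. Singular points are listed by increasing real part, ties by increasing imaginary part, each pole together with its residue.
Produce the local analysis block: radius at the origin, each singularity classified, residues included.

Branch term (1/5)*log(1 - β/(1/3)): its argument vanishes at β = 1/3, a logarithmic branch point, modulus 1/3.
The radius of convergence is the smallest modulus among the singular points: 1/3.

Radius of convergence at 0: 1/3.
At 1/3: a logarithmic branch point.


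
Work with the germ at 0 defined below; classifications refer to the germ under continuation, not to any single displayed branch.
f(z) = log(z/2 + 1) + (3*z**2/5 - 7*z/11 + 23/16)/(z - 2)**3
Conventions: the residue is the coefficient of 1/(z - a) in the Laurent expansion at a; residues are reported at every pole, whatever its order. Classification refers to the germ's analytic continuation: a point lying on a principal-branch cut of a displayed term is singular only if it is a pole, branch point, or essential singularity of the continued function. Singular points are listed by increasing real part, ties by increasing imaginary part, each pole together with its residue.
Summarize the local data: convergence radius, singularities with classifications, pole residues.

Denominator factor (z - 2)^3: pole of order 3 at 2, modulus 2.
Branch term (1)*log(1 - z/(-2)): its argument vanishes at z = -2, a logarithmic branch point, modulus 2.
The radius of convergence is the smallest modulus among the singular points: 2.
The branch term is analytic at 2 and contributes nothing to the residue; only the rational part matters.
At the order-3 pole 2 set g(z) = (z - (2))^3*(rational part) = 3*z**2/5 - 7*z/11 + 23/16.
Order-3 pole: residue = g''(a)/2; g''(2) = 6/5, so the residue is 3/5.
List the singular points by increasing real part (a conjugate pair: the negative imaginary part first).

Radius of convergence at 0: 2.
At -2: a logarithmic branch point.
At 2: a pole of order 3; residue 3/5.


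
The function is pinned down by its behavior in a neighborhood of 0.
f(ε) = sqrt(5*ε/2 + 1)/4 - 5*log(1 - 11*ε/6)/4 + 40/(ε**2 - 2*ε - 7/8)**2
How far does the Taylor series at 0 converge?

The radius of convergence is -1 + (1/4)*sqrt(30).

Denominator factor (ε**2 - 2*ε - 7/8)^2: discriminant 15/2, real irrational roots 1 + (1/4)*sqrt(30) and 1 - (1/4)*sqrt(30); poles of order 2, moduli 1 + (1/4)*sqrt(30) and -1 + (1/4)*sqrt(30).
Branch term (-5/4)*log(1 - ε/(6/11)): its argument vanishes at ε = 6/11, a logarithmic branch point, modulus 6/11.
Branch term (1/4)*sqrt(1 - ε/(-2/5)): its argument vanishes at ε = -2/5, a square-root branch point, modulus 2/5.
The radius of convergence is the smallest modulus among the singular points: -1 + (1/4)*sqrt(30).


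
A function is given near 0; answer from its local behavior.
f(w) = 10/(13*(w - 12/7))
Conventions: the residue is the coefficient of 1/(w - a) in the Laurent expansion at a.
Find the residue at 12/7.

At the order-1 pole 12/7 set g(w) = (w - (12/7))*f(w) = 10/13.
Simple pole: residue = g(a) at a = 12/7, which is 10/13.

The residue is 10/13.


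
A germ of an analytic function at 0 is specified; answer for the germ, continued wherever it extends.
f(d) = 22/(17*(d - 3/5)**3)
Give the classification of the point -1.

Denominator factors: d - 3/5 = -8/5 at d = -1 — none vanishes.
So the germ continues analytically to -1.

The point is a regular point.


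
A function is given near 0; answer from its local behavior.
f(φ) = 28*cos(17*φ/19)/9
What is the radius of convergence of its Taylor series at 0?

The factor cos(17*φ/19) is entire and contributes no finite singular point.
The polynomial part has no poles.
No finite singular points: the Taylor series at 0 converges everywhere.

The radius of convergence is infinite.


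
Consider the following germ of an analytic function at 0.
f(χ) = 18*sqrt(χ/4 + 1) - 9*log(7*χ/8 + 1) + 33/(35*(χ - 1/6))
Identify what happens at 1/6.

The point is a pole of order 1.

The denominator factor χ - 1/6 vanishes at 1/6 and appears to the power 1; the numerator there equals 33/35, nonzero, and no other factor vanishes.
The branch terms are analytic at this point.
Hence a pole whose order is the multiplicity, 1.


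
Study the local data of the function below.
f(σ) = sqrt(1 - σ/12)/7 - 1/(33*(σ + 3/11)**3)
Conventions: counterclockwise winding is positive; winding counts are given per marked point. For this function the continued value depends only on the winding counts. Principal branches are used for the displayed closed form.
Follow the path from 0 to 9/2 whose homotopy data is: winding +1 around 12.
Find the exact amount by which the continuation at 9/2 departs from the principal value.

The rational part is single-valued and drops out of the difference; each branch term changes only by its own monodromy.
(1/7)*sqrt(1 - σ/(12)): winding +1 is odd, the square root flips sign, contributing -2*(1/7)*sqrt(1 - (9/2)/(12)) = -2*(1/7)*sqrt(5/8) = -(1/14)*sqrt(10).
Summing the contributions at σ = 9/2 gives -(1/14)*sqrt(10).

Continued minus principal equals -(1/14)*sqrt(10).


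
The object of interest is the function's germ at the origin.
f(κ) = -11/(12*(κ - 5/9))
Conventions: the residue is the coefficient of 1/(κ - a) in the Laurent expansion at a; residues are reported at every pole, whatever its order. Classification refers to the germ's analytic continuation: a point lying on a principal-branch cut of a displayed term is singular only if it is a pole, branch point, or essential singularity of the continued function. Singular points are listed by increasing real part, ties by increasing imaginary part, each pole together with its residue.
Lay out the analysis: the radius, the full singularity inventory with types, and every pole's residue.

Radius of convergence at 0: 5/9.
At 5/9: a pole of order 1; residue -11/12.

Denominator factor (κ - 5/9): pole of order 1 at 5/9, modulus 5/9.
The radius of convergence is the smallest modulus among the singular points: 5/9.
At the order-1 pole 5/9 set g(κ) = (κ - (5/9))*f(κ) = -11/12.
Simple pole: residue = g(a) at a = 5/9, which is -11/12.


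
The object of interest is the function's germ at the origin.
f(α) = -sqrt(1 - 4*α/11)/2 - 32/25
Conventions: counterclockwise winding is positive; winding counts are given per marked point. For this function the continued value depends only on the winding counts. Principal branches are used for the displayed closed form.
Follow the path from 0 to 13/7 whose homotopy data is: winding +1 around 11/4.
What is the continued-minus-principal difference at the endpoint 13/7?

Continued minus principal equals (5/77)*sqrt(77).

The rational part is single-valued and drops out of the difference; each branch term changes only by its own monodromy.
(-1/2)*sqrt(1 - α/(11/4)): winding +1 is odd, the square root flips sign, contributing -2*(-1/2)*sqrt(1 - (13/7)/(11/4)) = -2*(-1/2)*sqrt(25/77) = (5/77)*sqrt(77).
Summing the contributions at α = 13/7 gives (5/77)*sqrt(77).


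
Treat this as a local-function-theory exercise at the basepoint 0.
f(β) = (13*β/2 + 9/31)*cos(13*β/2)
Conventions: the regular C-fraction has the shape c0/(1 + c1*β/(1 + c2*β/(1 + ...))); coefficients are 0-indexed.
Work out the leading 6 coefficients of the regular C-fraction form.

The regular C-fraction coefficients are [9/31, -403/18, 26039/1116, -117/124, -6045/8012, -1560013/72108].

Taylor coefficients (expand at 0): a_0 = 9/31, a_1 = 13/2, a_2 = -1521/248, a_3 = -2197/16, a_4 = 85683/3968, a_5 = 371293/768.
c0 = a_0 = 9/31. Peel one level at a time: if S = 1 + c*β/S' with S'(0) = 1, then c is the β-coefficient of S and S' = c*β/(S - 1).
S_1 = c0/f = 1 + (-403/18)*β + (338507/648)*β^2 + ...; c1 = -403/18.
S_2 = c1*β/(S_1 - 1) = 1 + (26039/1116)*β + (338507/15376)*β^2 + ...; c2 = 26039/1116.
S_3 = c2*β/(S_2 - 1) = 1 + (-117/124)*β + (-22815/32048)*β^2 + ...; c3 = -117/124.
S_4 = c3*β/(S_3 - 1) = 1 + (-6045/8012)*β + (-3143426195/192576432)*β^2 + ...; c4 = -6045/8012.
S_5 = c4*β/(S_4 - 1) = 1 + (-1560013/72108)*β + ...; c5 = -1560013/72108.


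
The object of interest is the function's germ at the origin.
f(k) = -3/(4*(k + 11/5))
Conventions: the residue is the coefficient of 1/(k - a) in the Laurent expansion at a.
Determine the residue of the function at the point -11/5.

At the order-1 pole -11/5 set g(k) = (k - (-11/5))*f(k) = -3/4.
Simple pole: residue = g(a) at a = -11/5, which is -3/4.

The residue is -3/4.


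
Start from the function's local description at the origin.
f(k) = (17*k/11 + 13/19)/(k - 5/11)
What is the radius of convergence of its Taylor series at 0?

Denominator factor (k - 5/11): pole of order 1 at 5/11, modulus 5/11.
The radius of convergence is the smallest modulus among the singular points: 5/11.

The radius of convergence is 5/11.


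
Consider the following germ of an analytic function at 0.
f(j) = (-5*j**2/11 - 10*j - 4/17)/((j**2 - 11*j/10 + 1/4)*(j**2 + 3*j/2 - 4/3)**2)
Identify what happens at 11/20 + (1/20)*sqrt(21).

The denominator factor j**2 - 11*j/10 + 1/4 vanishes at 11/20 + (1/20)*sqrt(21) and appears to the power 1; the numerator there equals -44107/7480 - (21/40)*sqrt(21), nonzero, and no other factor vanishes.
Hence a pole whose order is the multiplicity, 1.

The point is a pole of order 1.


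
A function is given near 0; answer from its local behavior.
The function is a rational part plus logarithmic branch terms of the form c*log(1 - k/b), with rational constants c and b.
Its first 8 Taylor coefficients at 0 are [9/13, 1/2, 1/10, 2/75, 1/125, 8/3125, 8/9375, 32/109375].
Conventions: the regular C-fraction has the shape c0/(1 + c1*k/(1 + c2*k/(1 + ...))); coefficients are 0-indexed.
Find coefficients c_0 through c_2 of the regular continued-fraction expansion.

Taylor coefficients (read off): a_0 = 9/13, a_1 = 1/2, a_2 = 1/10.
c0 = a_0 = 9/13. Peel one level at a time: if S = 1 + c*k/S' with S'(0) = 1, then c is the k-coefficient of S and S' = c*k/(S - 1).
S_1 = c0/f = 1 + (-13/18)*k + (611/1620)*k^2 + ...; c1 = -13/18.
S_2 = c1*k/(S_1 - 1) = 1 + (47/90)*k + ...; c2 = 47/90.

The regular C-fraction coefficients are [9/13, -13/18, 47/90].


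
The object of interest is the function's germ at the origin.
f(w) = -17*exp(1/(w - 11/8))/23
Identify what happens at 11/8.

The exponent 1/(w - (11/8)) has a pole at 11/8, so exp(1/(w - (11/8))) takes every nonzero value near it: an essential singularity (not a pole of any order).

The point is an essential singularity.


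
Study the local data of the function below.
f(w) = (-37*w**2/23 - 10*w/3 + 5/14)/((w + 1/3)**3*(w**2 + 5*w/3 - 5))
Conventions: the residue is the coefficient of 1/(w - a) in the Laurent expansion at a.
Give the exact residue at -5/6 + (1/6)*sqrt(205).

The residue is -3033045/18941489 - (12089655/1553202098)*sqrt(205).

The factor w**2 + 5*w/3 - 5 splits as (w - a)(w - a') with a = -5/6 + (1/6)*sqrt(205), a' = -5/6 - (1/6)*sqrt(205). At the order-1 pole a set g(w) = (w - a)*f(w) = [(-37*w**2/23 - 10*w/3 + 5/14)/(w + 1/3)**3] / (w - a').
Simple pole: residue = g(a) at a = -5/6 + (1/6)*sqrt(205), which is -3033045/18941489 - (12089655/1553202098)*sqrt(205).


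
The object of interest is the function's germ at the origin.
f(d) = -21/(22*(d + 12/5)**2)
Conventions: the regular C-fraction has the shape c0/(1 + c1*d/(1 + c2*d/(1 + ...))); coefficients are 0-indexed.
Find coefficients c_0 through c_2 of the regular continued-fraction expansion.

Taylor coefficients (expand at 0): a_0 = -175/1056, a_1 = 875/6336, a_2 = -4375/50688.
c0 = a_0 = -175/1056. Peel one level at a time: if S = 1 + c*d/S' with S'(0) = 1, then c is the d-coefficient of S and S' = c*d/(S - 1).
S_1 = c0/f = 1 + (5/6)*d + (25/144)*d^2 + ...; c1 = 5/6.
S_2 = c1*d/(S_1 - 1) = 1 + (-5/24)*d + ...; c2 = -5/24.

The regular C-fraction coefficients are [-175/1056, 5/6, -5/24].


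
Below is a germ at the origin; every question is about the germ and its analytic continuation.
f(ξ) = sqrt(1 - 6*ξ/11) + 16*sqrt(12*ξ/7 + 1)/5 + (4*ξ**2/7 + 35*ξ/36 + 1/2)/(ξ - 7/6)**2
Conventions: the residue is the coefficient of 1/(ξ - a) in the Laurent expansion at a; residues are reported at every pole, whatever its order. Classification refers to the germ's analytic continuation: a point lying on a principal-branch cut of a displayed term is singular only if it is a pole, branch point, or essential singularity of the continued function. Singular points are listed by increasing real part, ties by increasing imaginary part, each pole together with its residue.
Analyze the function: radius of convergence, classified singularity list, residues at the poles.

Radius of convergence at 0: 7/12.
At -7/12: an algebraic (square-root) branch point.
At 7/6: a pole of order 2; residue 83/36.
At 11/6: an algebraic (square-root) branch point.

Denominator factor (ξ - 7/6)^2: pole of order 2 at 7/6, modulus 7/6.
Branch term (1)*sqrt(1 - ξ/(11/6)): its argument vanishes at ξ = 11/6, a square-root branch point, modulus 11/6.
Branch term (16/5)*sqrt(1 - ξ/(-7/12)): its argument vanishes at ξ = -7/12, a square-root branch point, modulus 7/12.
The radius of convergence is the smallest modulus among the singular points: 7/12.
The branch terms are analytic at 7/6 and contribute nothing to the residue; only the rational part matters.
At the order-2 pole 7/6 set g(ξ) = (ξ - (7/6))^2*(rational part) = 4*ξ**2/7 + 35*ξ/36 + 1/2.
Order-2 pole: residue = g'(a); g'(7/6) = 83/36, so the residue is 83/36.
List the singular points by increasing real part (a conjugate pair: the negative imaginary part first).


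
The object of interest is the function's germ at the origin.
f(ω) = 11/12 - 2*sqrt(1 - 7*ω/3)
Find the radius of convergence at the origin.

Branch term (-2)*sqrt(1 - ω/(3/7)): its argument vanishes at ω = 3/7, a square-root branch point, modulus 3/7.
The radius of convergence is the smallest modulus among the singular points: 3/7.

The radius of convergence is 3/7.


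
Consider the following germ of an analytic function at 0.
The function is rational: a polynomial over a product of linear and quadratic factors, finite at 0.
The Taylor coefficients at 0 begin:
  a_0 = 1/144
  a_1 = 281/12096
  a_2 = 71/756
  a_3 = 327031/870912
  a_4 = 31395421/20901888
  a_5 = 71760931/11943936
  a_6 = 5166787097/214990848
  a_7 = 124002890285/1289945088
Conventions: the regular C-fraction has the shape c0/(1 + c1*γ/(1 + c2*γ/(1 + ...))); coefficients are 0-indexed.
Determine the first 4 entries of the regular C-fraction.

The regular C-fraction coefficients are [1/144, -281/84, -16463/23604, 7140007/27756618].

Taylor coefficients (read off): a_0 = 1/144, a_1 = 281/12096, a_2 = 71/756, a_3 = 327031/870912.
c0 = a_0 = 1/144. Peel one level at a time: if S = 1 + c*γ/S' with S'(0) = 1, then c is the γ-coefficient of S and S' = c*γ/(S - 1).
S_1 = c0/f = 1 + (-281/84)*γ + (-16463/7056)*γ^2 + ...; c1 = -281/84.
S_2 = c1*γ/(S_1 - 1) = 1 + (-16463/23604)*γ + (1020001/5685192)*γ^2 + ...; c2 = -16463/23604.
S_3 = c2*γ/(S_2 - 1) = 1 + (7140007/27756618)*γ + ...; c3 = 7140007/27756618.


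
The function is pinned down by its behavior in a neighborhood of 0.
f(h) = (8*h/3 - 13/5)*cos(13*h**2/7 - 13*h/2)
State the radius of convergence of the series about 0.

The radius of convergence is infinite.

The factor cos(13*h**2/7 - 13*h/2) is entire and contributes no finite singular point.
The polynomial part has no poles.
No finite singular points: the Taylor series at 0 converges everywhere.


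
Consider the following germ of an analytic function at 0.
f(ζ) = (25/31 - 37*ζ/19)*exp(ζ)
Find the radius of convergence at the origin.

The factor exp(ζ) is entire and contributes no finite singular point.
The polynomial part has no poles.
No finite singular points: the Taylor series at 0 converges everywhere.

The radius of convergence is infinite.


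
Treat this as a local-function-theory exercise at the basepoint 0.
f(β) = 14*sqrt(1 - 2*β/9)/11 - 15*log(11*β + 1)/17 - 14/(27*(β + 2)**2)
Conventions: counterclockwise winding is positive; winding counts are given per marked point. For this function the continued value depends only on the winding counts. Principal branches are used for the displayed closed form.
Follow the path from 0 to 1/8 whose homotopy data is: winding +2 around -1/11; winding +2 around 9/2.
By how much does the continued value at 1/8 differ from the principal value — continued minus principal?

Continued minus principal equals -(60/17)*pi*i.

The rational part is single-valued and drops out of the difference; each branch term changes only by its own monodromy.
(14/11)*sqrt(1 - β/(9/2)): winding +2 is even, the square root returns to the same sheet, contribution 0.
(-15/17)*log(1 - β/(-1/11)): each positive loop around -1/11 adds 2*pi*i to the log, so winding +2 contributes (-15/17)*(2)*2*pi*i = -(60/17)*pi*i.
Summing the contributions at β = 1/8 gives -(60/17)*pi*i.


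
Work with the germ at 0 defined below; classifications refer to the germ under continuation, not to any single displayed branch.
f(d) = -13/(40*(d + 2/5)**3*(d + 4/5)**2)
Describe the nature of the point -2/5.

The point is a pole of order 3.

The denominator factor d + 2/5 vanishes at -2/5 and appears to the power 3; the numerator there equals -13/40, nonzero, and no other factor vanishes.
Hence a pole whose order is the multiplicity, 3.


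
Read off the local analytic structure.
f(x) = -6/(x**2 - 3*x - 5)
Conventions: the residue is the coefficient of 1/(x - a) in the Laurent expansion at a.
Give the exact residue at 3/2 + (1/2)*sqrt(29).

The residue is -(6/29)*sqrt(29).

The factor x**2 - 3*x - 5 splits as (x - a)(x - a') with a = 3/2 + (1/2)*sqrt(29), a' = 3/2 - (1/2)*sqrt(29). At the order-1 pole a set g(x) = (x - a)*f(x) = [-6] / (x - a').
Simple pole: residue = g(a) at a = 3/2 + (1/2)*sqrt(29), which is -(6/29)*sqrt(29).


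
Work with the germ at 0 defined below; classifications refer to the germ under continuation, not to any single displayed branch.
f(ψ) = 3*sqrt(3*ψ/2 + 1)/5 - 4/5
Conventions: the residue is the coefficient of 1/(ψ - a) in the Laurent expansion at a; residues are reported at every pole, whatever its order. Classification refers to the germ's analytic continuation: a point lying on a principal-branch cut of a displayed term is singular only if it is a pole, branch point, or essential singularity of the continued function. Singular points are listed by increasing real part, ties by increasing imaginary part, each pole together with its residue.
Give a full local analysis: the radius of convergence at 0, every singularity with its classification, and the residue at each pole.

Branch term (3/5)*sqrt(1 - ψ/(-2/3)): its argument vanishes at ψ = -2/3, a square-root branch point, modulus 2/3.
The radius of convergence is the smallest modulus among the singular points: 2/3.

Radius of convergence at 0: 2/3.
At -2/3: an algebraic (square-root) branch point.


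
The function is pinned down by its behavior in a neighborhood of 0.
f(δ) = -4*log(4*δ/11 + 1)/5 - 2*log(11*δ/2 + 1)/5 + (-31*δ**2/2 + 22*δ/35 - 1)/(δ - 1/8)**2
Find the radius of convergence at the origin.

Denominator factor (δ - 1/8)^2: pole of order 2 at 1/8, modulus 1/8.
Branch term (-2/5)*log(1 - δ/(-2/11)): its argument vanishes at δ = -2/11, a logarithmic branch point, modulus 2/11.
Branch term (-4/5)*log(1 - δ/(-11/4)): its argument vanishes at δ = -11/4, a logarithmic branch point, modulus 11/4.
The radius of convergence is the smallest modulus among the singular points: 1/8.

The radius of convergence is 1/8.


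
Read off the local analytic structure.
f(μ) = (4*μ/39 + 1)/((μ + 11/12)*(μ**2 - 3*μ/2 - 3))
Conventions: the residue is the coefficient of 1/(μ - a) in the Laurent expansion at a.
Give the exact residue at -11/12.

The residue is -1696/1469.

At the order-1 pole -11/12 set g(μ) = (μ - (-11/12))*f(μ) = (4*μ/39 + 1)/(μ**2 - 3*μ/2 - 3).
Simple pole: residue = g(a) at a = -11/12, which is -1696/1469.


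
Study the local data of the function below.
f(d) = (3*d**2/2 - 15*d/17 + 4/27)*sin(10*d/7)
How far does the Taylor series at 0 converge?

The factor sin(10*d/7) is entire and contributes no finite singular point.
The polynomial part has no poles.
No finite singular points: the Taylor series at 0 converges everywhere.

The radius of convergence is infinite.


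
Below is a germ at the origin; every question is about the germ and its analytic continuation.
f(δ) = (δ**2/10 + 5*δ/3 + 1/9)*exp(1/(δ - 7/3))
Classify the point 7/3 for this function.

The point is an essential singularity.

The exponent 1/(δ - (7/3)) has a pole at 7/3, so exp(1/(δ - (7/3))) takes every nonzero value near it: an essential singularity (not a pole of any order).


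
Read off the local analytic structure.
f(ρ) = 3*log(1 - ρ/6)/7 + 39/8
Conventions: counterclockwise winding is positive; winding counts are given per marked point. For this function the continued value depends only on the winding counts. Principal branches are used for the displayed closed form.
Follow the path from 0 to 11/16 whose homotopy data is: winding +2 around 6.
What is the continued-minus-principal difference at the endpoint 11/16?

Continued minus principal equals (12/7)*pi*i.

The rational part is single-valued and drops out of the difference; each branch term changes only by its own monodromy.
(3/7)*log(1 - ρ/(6)): each positive loop around 6 adds 2*pi*i to the log, so winding +2 contributes (3/7)*(2)*2*pi*i = (12/7)*pi*i.
Summing the contributions at ρ = 11/16 gives (12/7)*pi*i.


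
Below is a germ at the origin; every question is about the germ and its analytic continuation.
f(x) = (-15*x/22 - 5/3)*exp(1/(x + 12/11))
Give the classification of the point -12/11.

The exponent 1/(x - (-12/11)) has a pole at -12/11, so exp(1/(x - (-12/11))) takes every nonzero value near it: an essential singularity (not a pole of any order).

The point is an essential singularity.


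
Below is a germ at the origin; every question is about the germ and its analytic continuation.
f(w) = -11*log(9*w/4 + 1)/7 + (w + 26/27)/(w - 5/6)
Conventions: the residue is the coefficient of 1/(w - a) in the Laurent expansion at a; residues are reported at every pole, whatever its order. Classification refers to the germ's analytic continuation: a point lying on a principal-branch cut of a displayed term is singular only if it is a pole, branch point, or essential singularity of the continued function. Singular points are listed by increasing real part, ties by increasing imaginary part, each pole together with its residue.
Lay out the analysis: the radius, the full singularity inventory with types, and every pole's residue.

Radius of convergence at 0: 4/9.
At -4/9: a logarithmic branch point.
At 5/6: a pole of order 1; residue 97/54.

Denominator factor (w - 5/6): pole of order 1 at 5/6, modulus 5/6.
Branch term (-11/7)*log(1 - w/(-4/9)): its argument vanishes at w = -4/9, a logarithmic branch point, modulus 4/9.
The radius of convergence is the smallest modulus among the singular points: 4/9.
The branch term is analytic at 5/6 and contributes nothing to the residue; only the rational part matters.
At the order-1 pole 5/6 set g(w) = (w - (5/6))*(rational part) = w + 26/27.
Simple pole: residue = g(a) at a = 5/6, which is 97/54.
List the singular points by increasing real part (a conjugate pair: the negative imaginary part first).


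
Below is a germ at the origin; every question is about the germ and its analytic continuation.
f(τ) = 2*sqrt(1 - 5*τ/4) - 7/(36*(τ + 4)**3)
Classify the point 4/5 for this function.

The term (2)*sqrt(1 - τ/(4/5)) has argument 1 - 4/5/(4/5) = 0 at 4/5: a square-root (algebraic, two-sheeted) branch point; the remaining terms are analytic or single-valued there.

The point is an algebraic (square-root) branch point.


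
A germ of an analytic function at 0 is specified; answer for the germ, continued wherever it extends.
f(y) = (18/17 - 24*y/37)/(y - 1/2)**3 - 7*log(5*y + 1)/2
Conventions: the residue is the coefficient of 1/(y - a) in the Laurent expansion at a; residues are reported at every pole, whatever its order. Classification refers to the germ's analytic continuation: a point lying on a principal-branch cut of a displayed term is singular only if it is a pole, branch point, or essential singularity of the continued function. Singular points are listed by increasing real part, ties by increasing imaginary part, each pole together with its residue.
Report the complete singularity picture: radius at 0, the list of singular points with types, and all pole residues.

Denominator factor (y - 1/2)^3: pole of order 3 at 1/2, modulus 1/2.
Branch term (-7/2)*log(1 - y/(-1/5)): its argument vanishes at y = -1/5, a logarithmic branch point, modulus 1/5.
The radius of convergence is the smallest modulus among the singular points: 1/5.
The branch term is analytic at 1/2 and contributes nothing to the residue; only the rational part matters.
At the order-3 pole 1/2 set g(y) = (y - (1/2))^3*(rational part) = 18/17 - 24*y/37.
Order-3 pole: residue = g''(a)/2; g''(1/2) = 0, so the residue is 0.
List the singular points by increasing real part (a conjugate pair: the negative imaginary part first).

Radius of convergence at 0: 1/5.
At -1/5: a logarithmic branch point.
At 1/2: a pole of order 3; residue 0.
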